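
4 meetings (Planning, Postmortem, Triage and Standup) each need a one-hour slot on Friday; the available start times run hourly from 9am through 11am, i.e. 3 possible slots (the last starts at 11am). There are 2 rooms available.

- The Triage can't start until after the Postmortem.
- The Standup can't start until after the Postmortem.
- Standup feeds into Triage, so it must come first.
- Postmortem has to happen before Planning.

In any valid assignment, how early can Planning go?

10am

Precedence pushes Planning to at least 10am.
Planning at 10am is achievable: Triage -> 11am, Planning -> 10am, Postmortem -> 9am, Standup -> 10am.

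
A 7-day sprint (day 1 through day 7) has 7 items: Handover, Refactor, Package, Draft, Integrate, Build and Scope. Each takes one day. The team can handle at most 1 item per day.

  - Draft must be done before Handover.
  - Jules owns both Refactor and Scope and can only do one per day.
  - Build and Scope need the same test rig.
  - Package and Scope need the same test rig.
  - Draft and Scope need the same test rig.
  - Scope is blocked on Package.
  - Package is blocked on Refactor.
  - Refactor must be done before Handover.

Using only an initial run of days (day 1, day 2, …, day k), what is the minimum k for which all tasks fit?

7 days

The precedence chain requires at least 3 distinct days.
With at most 1 per day and 7 tasks, at least 7 days are needed.
7 works (last occupied day: day 7): for example Scope in day 5; Package in day 4; Build in day 7; Handover in day 3; Draft in day 2; Integrate in day 6; Refactor in day 1.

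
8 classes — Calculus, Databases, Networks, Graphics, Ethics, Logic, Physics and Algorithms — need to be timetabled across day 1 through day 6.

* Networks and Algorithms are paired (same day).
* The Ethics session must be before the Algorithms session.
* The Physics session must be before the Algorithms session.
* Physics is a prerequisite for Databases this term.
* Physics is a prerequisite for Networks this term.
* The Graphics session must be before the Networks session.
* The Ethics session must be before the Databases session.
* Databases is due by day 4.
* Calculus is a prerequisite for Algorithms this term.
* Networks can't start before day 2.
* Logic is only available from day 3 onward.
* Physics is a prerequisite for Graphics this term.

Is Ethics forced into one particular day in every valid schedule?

No

Ethics can be day 1 (e.g. Physics in day 1; Algorithms in day 3; Ethics in day 1; Graphics in day 2; Logic in day 3; Databases in day 2; Calculus in day 1; Networks in day 3) or day 2 (e.g. Ethics -> day 2; Networks -> day 3; Algorithms -> day 3; Physics -> day 1; Databases -> day 3; Logic -> day 3; Calculus -> day 1; Graphics -> day 2).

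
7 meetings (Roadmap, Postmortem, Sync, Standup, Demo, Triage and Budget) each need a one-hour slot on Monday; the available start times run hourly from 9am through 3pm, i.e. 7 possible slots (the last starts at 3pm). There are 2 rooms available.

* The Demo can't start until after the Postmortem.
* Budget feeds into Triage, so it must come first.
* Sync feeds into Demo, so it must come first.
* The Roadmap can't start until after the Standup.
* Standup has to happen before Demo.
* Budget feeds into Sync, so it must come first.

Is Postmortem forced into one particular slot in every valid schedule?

No

Postmortem can be 9am (e.g. Roadmap -> 11am; Standup -> 10am; Sync -> 10am; Demo -> 11am; Budget -> 9am; Postmortem -> 9am; Triage -> 12pm) or 10am (e.g. Standup in 9am; Postmortem in 10am; Sync in 10am; Demo in 11am; Roadmap in 11am; Budget in 9am; Triage in 12pm).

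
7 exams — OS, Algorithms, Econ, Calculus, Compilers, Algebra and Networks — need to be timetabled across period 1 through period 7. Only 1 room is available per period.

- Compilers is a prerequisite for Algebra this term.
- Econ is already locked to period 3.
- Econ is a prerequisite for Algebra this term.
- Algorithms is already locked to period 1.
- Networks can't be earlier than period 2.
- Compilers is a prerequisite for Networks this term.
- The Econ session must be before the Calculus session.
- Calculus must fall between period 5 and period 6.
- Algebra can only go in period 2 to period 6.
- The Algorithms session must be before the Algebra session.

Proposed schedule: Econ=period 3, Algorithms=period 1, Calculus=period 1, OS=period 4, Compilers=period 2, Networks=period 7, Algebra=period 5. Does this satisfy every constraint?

Invalid. Calculus must fall between period 5 and period 6.

Calculus must fall between period 5 and period 6 — violated.
Networks can't be earlier than period 2 — holds.
The Econ session must be before the Calculus session — violated.
Algebra can only go in period 2 to period 6 — holds.
Compilers is a prerequisite for Algebra this term — holds.
Algorithms is already locked to period 1 — holds.
Compilers is a prerequisite for Networks this term — holds.
Econ is a prerequisite for Algebra this term — holds.
Econ is already locked to period 3 — holds.
The Algorithms session must be before the Algebra session — holds.
Only 1 room is available per period — violated.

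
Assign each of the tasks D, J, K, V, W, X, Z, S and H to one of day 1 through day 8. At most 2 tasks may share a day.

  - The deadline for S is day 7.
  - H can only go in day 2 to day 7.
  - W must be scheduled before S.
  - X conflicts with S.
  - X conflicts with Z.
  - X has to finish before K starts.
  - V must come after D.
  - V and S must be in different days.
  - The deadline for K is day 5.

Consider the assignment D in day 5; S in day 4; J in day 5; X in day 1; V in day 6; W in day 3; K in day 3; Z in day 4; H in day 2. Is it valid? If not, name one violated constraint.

The deadline for K is day 5 — holds.
W must be scheduled before S — holds.
The deadline for S is day 7 — holds.
X has to finish before K starts — holds.
X conflicts with S — holds.
At most 2 tasks may share a day — holds.
X conflicts with Z — holds.
H can only go in day 2 to day 7 — holds.
V and S must be in different days — holds.
V must come after D — holds.

Yes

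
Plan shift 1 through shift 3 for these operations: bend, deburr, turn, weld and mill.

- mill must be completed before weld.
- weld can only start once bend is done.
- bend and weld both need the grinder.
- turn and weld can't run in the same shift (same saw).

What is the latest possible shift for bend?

Downstream work caps bend at shift 2.
bend at shift 2 is achievable: mill=shift 1, turn=shift 1, deburr=shift 1, weld=shift 3, bend=shift 2.

shift 2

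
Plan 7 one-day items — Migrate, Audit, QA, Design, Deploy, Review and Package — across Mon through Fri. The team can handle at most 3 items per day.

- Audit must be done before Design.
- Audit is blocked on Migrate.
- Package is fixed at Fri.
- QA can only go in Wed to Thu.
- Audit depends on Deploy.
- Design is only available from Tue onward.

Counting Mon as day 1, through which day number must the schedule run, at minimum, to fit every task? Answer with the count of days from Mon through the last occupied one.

5

The precedence chain requires at least 3 distinct days.
With at most 3 per day and 7 tasks, at least 3 days are needed.
Package can't be placed before Fri — that is day 5 counting from Mon — so the schedule must run through at least 5 days.
5 works (last occupied day: Fri): for example Package -> Fri, Migrate -> Mon, QA -> Wed, Audit -> Tue, Deploy -> Mon, Design -> Wed, Review -> Mon.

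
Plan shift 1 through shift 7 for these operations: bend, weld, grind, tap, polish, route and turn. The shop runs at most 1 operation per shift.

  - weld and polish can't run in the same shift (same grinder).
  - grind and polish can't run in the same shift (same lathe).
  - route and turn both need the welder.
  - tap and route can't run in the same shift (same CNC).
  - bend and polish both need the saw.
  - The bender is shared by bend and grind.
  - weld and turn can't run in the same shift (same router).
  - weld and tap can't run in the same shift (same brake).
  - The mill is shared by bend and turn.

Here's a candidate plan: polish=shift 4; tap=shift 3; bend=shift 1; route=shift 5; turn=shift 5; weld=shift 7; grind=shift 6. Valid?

Invalid. route and turn both need the welder.

The mill is shared by bend and turn — holds.
bend and polish both need the saw — holds.
weld and turn can't run in the same shift (same router) — holds.
The bender is shared by bend and grind — holds.
grind and polish can't run in the same shift (same lathe) — holds.
weld and tap can't run in the same shift (same brake) — holds.
tap and route can't run in the same shift (same CNC) — holds.
The shop runs at most 1 operation per shift — violated.
route and turn both need the welder — violated.
weld and polish can't run in the same shift (same grinder) — holds.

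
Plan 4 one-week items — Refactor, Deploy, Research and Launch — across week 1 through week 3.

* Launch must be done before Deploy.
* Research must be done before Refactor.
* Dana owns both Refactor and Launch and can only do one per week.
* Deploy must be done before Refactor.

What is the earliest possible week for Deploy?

Precedence pushes Deploy to at least week 2; downstream work caps Deploy at week 2.
Deploy at week 2 is achievable: Deploy in week 2, Refactor in week 3, Research in week 1, Launch in week 1.

week 2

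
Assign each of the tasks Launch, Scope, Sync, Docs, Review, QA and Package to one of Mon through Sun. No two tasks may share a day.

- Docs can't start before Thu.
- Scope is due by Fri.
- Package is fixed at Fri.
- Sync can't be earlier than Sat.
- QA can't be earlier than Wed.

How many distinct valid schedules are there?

Splitting on Scope: it can be Mon (16), Tue (16), Wed (8), Thu (4). Listing each branch's schedules as (Launch, Sync, Docs, Review, QA, Package):
Scope=Mon: (Tue,Sat,Thu,Wed,Sun,Fri) (Tue,Sat,Thu,Sun,Wed,Fri) (Tue,Sat,Sun,Wed,Thu,Fri) (Tue,Sat,Sun,Thu,Wed,Fri) (Tue,Sun,Thu,Wed,Sat,Fri) (Tue,Sun,Thu,Sat,Wed,Fri) (Tue,Sun,Sat,Wed,Thu,Fri) (Tue,Sun,Sat,Thu,Wed,Fri) (Wed,Sat,Thu,Tue,Sun,Fri) (Wed,Sat,Sun,Tue,Thu,Fri) (Wed,Sun,Thu,Tue,Sat,Fri) (Wed,Sun,Sat,Tue,Thu,Fri) (Thu,Sat,Sun,Tue,Wed,Fri) (Thu,Sun,Sat,Tue,Wed,Fri) (Sat,Sun,Thu,Tue,Wed,Fri) (Sun,Sat,Thu,Tue,Wed,Fri) — 16.
Scope=Tue: (Mon,Sat,Thu,Wed,Sun,Fri) (Mon,Sat,Thu,Sun,Wed,Fri) (Mon,Sat,Sun,Wed,Thu,Fri) (Mon,Sat,Sun,Thu,Wed,Fri) (Mon,Sun,Thu,Wed,Sat,Fri) (Mon,Sun,Thu,Sat,Wed,Fri) (Mon,Sun,Sat,Wed,Thu,Fri) (Mon,Sun,Sat,Thu,Wed,Fri) (Wed,Sat,Thu,Mon,Sun,Fri) (Wed,Sat,Sun,Mon,Thu,Fri) (Wed,Sun,Thu,Mon,Sat,Fri) (Wed,Sun,Sat,Mon,Thu,Fri) (Thu,Sat,Sun,Mon,Wed,Fri) (Thu,Sun,Sat,Mon,Wed,Fri) (Sat,Sun,Thu,Mon,Wed,Fri) (Sun,Sat,Thu,Mon,Wed,Fri) — 16.
Scope=Wed: (Mon,Sat,Thu,Tue,Sun,Fri) (Mon,Sat,Sun,Tue,Thu,Fri) (Mon,Sun,Thu,Tue,Sat,Fri) (Mon,Sun,Sat,Tue,Thu,Fri) (Tue,Sat,Thu,Mon,Sun,Fri) (Tue,Sat,Sun,Mon,Thu,Fri) (Tue,Sun,Thu,Mon,Sat,Fri) (Tue,Sun,Sat,Mon,Thu,Fri) — 8.
Scope=Thu: (Mon,Sat,Sun,Tue,Wed,Fri) (Mon,Sun,Sat,Tue,Wed,Fri) (Tue,Sat,Sun,Mon,Wed,Fri) (Tue,Sun,Sat,Mon,Wed,Fri) — 4.
Summing: 16 + 16 + 8 + 4 = 44.

44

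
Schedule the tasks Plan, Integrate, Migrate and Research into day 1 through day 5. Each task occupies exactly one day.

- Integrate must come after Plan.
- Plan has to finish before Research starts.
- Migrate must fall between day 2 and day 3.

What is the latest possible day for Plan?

day 4

Downstream work caps Plan at day 4.
Plan at day 4 is achievable: Plan=day 4; Research=day 5; Integrate=day 5; Migrate=day 2.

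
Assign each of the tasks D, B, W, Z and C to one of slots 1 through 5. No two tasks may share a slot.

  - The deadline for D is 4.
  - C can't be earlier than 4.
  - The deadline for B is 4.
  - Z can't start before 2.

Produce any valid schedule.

B=2, C=4, D=1, Z=3, W=5

Checking: C=4 in [4,5]; Z=3 in [2,5]; D=1 in [1,4]; B=2 in [1,4]; max 1 per slot (cap 1).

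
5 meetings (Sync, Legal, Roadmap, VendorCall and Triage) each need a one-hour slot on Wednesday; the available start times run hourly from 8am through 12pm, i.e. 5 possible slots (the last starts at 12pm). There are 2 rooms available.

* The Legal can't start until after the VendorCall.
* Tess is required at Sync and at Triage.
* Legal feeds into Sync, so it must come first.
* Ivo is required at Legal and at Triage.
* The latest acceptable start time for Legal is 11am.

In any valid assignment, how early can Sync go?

10am

Precedence pushes Sync to at least 10am.
Sync at 10am is achievable: Legal in 9am; Triage in 11am; Sync in 10am; VendorCall in 8am; Roadmap in 8am.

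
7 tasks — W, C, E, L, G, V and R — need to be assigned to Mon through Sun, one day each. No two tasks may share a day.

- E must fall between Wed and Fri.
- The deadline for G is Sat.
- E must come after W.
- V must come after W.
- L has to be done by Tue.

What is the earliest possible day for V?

Precedence pushes V to at least Tue.
V at Wed is achievable: V -> Wed, R -> Sun, W -> Tue, C -> Sat, L -> Mon, G -> Fri, E -> Thu.
Nothing earlier works — the capacity limit rule out every day before Wed.

Wed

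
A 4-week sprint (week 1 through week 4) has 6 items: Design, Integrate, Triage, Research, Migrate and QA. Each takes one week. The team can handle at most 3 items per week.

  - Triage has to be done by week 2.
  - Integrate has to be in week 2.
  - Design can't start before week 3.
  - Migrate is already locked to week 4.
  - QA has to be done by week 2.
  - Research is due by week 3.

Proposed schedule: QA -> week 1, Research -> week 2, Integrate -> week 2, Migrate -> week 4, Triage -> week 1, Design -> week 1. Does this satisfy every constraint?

No. Design can't start before week 3 is not satisfied.

Triage has to be done by week 2 — holds.
The team can handle at most 3 items per week — holds.
Migrate is already locked to week 4 — holds.
Integrate has to be in week 2 — holds.
Research is due by week 3 — holds.
QA has to be done by week 2 — holds.
Design can't start before week 3 — violated.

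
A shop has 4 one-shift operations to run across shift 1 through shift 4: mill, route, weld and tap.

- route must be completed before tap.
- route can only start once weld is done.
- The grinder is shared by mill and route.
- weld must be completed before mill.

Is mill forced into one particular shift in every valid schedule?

No

mill can be shift 2 (e.g. mill=shift 2; weld=shift 1; tap=shift 4; route=shift 3) or shift 3 (e.g. tap=shift 3, weld=shift 1, route=shift 2, mill=shift 3).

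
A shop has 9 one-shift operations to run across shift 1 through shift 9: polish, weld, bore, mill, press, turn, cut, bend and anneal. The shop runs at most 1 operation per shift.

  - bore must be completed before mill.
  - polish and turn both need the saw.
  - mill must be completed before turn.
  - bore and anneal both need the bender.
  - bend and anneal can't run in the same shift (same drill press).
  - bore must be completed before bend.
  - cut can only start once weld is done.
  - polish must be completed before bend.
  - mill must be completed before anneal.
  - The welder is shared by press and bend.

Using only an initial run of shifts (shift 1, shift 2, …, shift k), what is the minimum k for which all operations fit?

The precedence chain requires at least 3 distinct shifts.
With at most 1 per shift and 9 operations, at least 9 shifts are needed.
9 works (last occupied shift: shift 9): for example polish in shift 3; bore in shift 1; mill in shift 2; press in shift 9; turn in shift 6; bend in shift 4; cut in shift 7; anneal in shift 8; weld in shift 5.

9 shifts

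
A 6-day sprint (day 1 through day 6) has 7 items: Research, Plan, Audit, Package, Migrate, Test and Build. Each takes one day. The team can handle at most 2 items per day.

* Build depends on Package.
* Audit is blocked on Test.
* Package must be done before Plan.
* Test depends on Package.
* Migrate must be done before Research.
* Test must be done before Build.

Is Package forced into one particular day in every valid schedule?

Package can be day 1 (e.g. Audit in day 4, Package in day 1, Test in day 2, Plan in day 3, Research in day 2, Build in day 3, Migrate in day 1) or day 2 (e.g. Plan=day 3; Research=day 2; Test=day 3; Build=day 4; Migrate=day 1; Package=day 2; Audit=day 4).

No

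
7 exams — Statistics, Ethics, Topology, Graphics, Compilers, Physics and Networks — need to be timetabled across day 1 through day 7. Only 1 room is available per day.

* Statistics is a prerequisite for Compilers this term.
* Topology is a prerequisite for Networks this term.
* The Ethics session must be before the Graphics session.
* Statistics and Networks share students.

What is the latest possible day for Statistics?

Downstream work caps Statistics at day 6.
Statistics at day 6 is achievable: Statistics -> day 6, Networks -> day 4, Physics -> day 5, Ethics -> day 1, Topology -> day 2, Compilers -> day 7, Graphics -> day 3.

day 6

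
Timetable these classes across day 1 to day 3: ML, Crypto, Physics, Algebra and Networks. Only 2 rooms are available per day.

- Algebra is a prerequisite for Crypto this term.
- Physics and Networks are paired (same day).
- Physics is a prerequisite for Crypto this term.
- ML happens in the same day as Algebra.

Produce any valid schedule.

Crypto -> day 3; Physics -> day 1; ML -> day 2; Networks -> day 1; Algebra -> day 2

Checking: Algebra(day 2) before Crypto(day 3); Physics(day 1) before Crypto(day 3); Physics = Networks = day 1; ML = Algebra = day 2; max 2 per day (cap 2).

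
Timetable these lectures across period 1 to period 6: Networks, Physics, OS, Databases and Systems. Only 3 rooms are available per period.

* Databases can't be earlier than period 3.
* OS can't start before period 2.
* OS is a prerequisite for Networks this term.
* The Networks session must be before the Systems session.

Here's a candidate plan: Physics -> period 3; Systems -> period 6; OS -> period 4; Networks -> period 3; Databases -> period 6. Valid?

Invalid. OS is a prerequisite for Networks this term.

OS is a prerequisite for Networks this term — violated.
Only 3 rooms are available per period — holds.
Databases can't be earlier than period 3 — holds.
The Networks session must be before the Systems session — holds.
OS can't start before period 2 — holds.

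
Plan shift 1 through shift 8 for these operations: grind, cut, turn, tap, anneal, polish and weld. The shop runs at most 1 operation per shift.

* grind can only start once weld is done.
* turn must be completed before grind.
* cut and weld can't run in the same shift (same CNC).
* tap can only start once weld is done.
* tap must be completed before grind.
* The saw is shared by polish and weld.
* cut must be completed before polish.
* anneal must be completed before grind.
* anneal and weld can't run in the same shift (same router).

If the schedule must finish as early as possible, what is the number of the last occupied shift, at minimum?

shift 7

The precedence chain requires at least 3 distinct shifts.
With at most 1 per shift and 7 operations, at least 7 shifts are needed.
7 works (last occupied shift: shift 7): for example cut in shift 6; turn in shift 3; weld in shift 1; anneal in shift 4; grind in shift 5; polish in shift 7; tap in shift 2.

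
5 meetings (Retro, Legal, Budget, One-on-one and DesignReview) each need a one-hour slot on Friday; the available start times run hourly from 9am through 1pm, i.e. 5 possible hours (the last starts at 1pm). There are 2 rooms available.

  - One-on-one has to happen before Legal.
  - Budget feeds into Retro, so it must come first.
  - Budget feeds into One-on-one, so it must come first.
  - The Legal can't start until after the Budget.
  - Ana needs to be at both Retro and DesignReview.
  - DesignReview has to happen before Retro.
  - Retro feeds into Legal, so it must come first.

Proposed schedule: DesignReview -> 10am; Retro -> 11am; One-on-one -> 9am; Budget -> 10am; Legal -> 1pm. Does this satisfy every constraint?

One-on-one has to happen before Legal — holds.
There are 2 rooms available — holds.
The Legal can't start until after the Budget — holds.
Budget feeds into Retro, so it must come first — holds.
Ana needs to be at both Retro and DesignReview — holds.
DesignReview has to happen before Retro — holds.
Budget feeds into One-on-one, so it must come first — violated.
Retro feeds into Legal, so it must come first — holds.

No — it violates: Budget feeds into One-on-one, so it must come first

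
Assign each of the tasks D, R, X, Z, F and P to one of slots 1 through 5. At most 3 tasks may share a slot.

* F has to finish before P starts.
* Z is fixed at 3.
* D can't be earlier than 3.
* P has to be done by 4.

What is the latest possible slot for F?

3

Downstream work caps F at 3.
F at 3 is achievable: R in 1; Z in 3; F in 3; P in 4; X in 1; D in 3.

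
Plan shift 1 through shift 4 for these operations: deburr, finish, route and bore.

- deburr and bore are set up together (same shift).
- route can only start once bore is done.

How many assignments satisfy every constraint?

Splitting on deburr: it can be shift 1 (12), shift 2 (8), shift 3 (4). Listing each branch's schedules as (finish, route, bore) by shift number:
deburr=shift 1: (1,2,1) (1,3,1) (1,4,1) (2,2,1) (2,3,1) (2,4,1) (3,2,1) (3,3,1) (3,4,1) (4,2,1) (4,3,1) (4,4,1) — 12.
deburr=shift 2: (1,3,2) (1,4,2) (2,3,2) (2,4,2) (3,3,2) (3,4,2) (4,3,2) (4,4,2) — 8.
deburr=shift 3: (1,4,3) (2,4,3) (3,4,3) (4,4,3) — 4.
Summing: 12 + 8 + 4 = 24.

24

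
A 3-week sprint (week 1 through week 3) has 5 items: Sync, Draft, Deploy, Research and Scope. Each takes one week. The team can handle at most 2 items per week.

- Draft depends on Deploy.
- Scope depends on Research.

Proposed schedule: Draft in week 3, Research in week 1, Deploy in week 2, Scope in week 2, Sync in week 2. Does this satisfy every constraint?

No. The team can handle at most 2 items per week is not satisfied.

The team can handle at most 2 items per week — violated.
Draft depends on Deploy — holds.
Scope depends on Research — holds.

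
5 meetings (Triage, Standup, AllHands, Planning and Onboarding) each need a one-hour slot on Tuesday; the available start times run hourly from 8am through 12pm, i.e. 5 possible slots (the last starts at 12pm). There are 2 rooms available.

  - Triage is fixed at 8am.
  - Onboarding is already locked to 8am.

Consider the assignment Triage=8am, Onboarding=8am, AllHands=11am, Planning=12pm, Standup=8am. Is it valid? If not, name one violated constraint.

Triage is fixed at 8am — holds.
There are 2 rooms available — violated.
Onboarding is already locked to 8am — holds.

No. There are 2 rooms available is not satisfied.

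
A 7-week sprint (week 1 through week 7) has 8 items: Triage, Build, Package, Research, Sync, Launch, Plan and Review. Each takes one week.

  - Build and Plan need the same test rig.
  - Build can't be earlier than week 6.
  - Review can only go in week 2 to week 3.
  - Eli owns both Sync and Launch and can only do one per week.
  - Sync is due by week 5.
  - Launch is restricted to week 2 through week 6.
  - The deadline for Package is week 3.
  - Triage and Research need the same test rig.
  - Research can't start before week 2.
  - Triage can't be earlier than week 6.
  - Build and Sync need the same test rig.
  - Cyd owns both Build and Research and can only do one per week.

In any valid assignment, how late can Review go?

Review is available from week 2; Review's own window allows nothing later than week 3.
Review at week 3 is achievable: Plan -> week 1, Package -> week 1, Review -> week 3, Launch -> week 2, Research -> week 2, Sync -> week 1, Triage -> week 6, Build -> week 6.

week 3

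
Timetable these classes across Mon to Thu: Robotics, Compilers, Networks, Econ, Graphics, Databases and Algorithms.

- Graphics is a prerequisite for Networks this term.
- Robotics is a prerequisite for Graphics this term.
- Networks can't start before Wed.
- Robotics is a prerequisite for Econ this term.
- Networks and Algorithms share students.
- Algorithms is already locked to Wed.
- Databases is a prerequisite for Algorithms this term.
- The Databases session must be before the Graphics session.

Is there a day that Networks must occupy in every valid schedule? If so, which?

Networks's window is Wed–Thu.
Algorithms is fixed at Wed, and Networks can't share a day with Algorithms.
So Networks must be Thu.

Thu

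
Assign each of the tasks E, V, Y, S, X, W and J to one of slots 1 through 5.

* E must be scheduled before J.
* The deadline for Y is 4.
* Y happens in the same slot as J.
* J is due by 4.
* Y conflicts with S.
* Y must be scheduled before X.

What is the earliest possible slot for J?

2

Precedence pushes J to at least 2; J's own window allows nothing later than 4.
J at 2 is achievable: E in 1; Y in 2; W in 1; S in 1; X in 3; V in 1; J in 2.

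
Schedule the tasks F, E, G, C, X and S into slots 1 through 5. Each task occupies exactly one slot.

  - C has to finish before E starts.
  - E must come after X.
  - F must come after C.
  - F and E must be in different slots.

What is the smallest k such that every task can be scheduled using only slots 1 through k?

The precedence chain requires at least 2 distinct slots.
Could 2 slots be enough, i.e. nothing placed later than 2? No: F must come after C (at 1 or later) → {2}; E must come after X (at 1 or later) → {2}; E can't share with F (2) → nothing is left.
So 2 slots is not enough.
3 works (last occupied slot: 3): for example S=1; E=2; F=3; G=1; C=1; X=1.

3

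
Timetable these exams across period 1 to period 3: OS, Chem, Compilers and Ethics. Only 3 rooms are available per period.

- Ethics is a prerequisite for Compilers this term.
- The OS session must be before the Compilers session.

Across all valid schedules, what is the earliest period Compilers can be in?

Precedence pushes Compilers to at least period 2.
Compilers at period 2 is achievable: Ethics=period 1; Chem=period 1; OS=period 1; Compilers=period 2.

period 2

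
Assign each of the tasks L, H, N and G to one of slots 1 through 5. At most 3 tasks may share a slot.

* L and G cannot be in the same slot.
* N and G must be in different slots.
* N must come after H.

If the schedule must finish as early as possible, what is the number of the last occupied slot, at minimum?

2

The precedence chain requires at least 2 distinct slots.
With at most 3 per slot and 4 tasks, at least 2 slots are needed.
2 works (last occupied slot: 2): for example N=2, L=2, H=1, G=1.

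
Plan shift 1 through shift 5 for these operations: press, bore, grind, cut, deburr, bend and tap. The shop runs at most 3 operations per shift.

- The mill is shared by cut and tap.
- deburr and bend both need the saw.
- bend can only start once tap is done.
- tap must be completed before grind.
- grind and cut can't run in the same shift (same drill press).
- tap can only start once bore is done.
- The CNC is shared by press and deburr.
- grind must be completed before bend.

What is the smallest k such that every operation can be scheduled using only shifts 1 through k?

4

The precedence chain requires at least 4 distinct shifts.
With at most 3 per shift and 7 operations, at least 3 shifts are needed.
4 works (last occupied shift: shift 4): for example deburr=shift 2; grind=shift 3; cut=shift 1; bend=shift 4; press=shift 1; tap=shift 2; bore=shift 1.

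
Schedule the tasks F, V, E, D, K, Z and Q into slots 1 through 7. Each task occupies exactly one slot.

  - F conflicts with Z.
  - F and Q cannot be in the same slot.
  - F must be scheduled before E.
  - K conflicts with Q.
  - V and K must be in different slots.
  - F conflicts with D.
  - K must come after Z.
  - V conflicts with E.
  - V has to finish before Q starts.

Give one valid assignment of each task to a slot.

E -> 2, Q -> 2, V -> 1, Z -> 2, D -> 2, K -> 3, F -> 1

Checking: F(1) before E(2); Z(2) before K(3); V(1) before Q(2); K(3) != Q(2); F(1) != Z(2); V(1) != E(2); F(1) != D(2); F(1) != Q(2); V(1) != K(3).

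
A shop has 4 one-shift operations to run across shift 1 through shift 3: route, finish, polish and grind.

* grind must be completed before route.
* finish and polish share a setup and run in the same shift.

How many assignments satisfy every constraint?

9

Splitting on route: it can be shift 2 (3), shift 3 (6). Listing each branch's schedules as (finish, polish, grind) by shift number:
route=shift 2: (1,1,1) (2,2,1) (3,3,1) — 3.
route=shift 3: (1,1,1) (1,1,2) (2,2,1) (2,2,2) (3,3,1) (3,3,2) — 6.
Summing: 3 + 6 = 9.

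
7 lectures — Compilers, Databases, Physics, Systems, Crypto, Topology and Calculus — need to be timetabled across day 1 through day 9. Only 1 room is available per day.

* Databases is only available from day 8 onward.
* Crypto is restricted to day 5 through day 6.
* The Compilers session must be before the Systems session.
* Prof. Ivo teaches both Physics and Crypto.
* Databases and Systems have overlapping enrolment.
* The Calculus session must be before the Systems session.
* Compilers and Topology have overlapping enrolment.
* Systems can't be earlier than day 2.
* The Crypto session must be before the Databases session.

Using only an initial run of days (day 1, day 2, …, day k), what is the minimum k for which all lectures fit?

8 days

The precedence chain requires at least 2 distinct days.
With at most 1 per day and 7 lectures, at least 7 days are needed.
Databases can't be placed before day 8, so the schedule must run through at least day 8.
8 works (last occupied day: day 8): for example Databases=day 8, Physics=day 4, Calculus=day 2, Crypto=day 5, Topology=day 6, Compilers=day 1, Systems=day 3.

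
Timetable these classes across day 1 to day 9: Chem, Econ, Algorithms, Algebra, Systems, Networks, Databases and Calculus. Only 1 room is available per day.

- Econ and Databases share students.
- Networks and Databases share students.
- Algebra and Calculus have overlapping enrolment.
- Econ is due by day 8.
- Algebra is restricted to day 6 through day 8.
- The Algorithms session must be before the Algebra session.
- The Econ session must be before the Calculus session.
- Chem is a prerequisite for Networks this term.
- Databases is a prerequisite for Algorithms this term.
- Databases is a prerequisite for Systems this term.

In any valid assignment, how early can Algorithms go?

day 2

Precedence pushes Algorithms to at least day 2; downstream work caps Algorithms at day 7.
Algorithms at day 2 is achievable: Econ -> day 3; Algorithms -> day 2; Systems -> day 5; Chem -> day 4; Calculus -> day 8; Algebra -> day 6; Networks -> day 7; Databases -> day 1.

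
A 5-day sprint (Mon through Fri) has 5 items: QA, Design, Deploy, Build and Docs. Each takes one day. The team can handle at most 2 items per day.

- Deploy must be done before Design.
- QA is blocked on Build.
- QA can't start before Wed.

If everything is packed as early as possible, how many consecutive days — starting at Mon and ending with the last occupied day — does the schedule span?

3 days

The precedence chain requires at least 2 distinct days.
With at most 2 per day and 5 work items, at least 3 days are needed.
QA can't be placed before Wed — that is day 3 counting from Mon — so the schedule must run through at least 3 days.
3 works (last occupied day: Wed): for example Build in Mon, Design in Tue, Docs in Tue, Deploy in Mon, QA in Wed.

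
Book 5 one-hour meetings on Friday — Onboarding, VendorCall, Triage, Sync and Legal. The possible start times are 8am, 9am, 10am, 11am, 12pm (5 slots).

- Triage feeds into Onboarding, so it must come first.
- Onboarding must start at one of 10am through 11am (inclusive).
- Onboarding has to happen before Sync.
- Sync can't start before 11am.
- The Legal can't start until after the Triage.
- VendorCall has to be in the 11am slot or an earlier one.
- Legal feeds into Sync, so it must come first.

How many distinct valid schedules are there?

Splitting on Onboarding: it can be 10am (32), 11am (24). Listing each branch's schedules as (VendorCall, Triage, Sync, Legal):
Onboarding=10am: (8am,8am,11am,9am) (8am,8am,11am,10am) (8am,8am,12pm,9am) (8am,8am,12pm,10am) (8am,8am,12pm,11am) (8am,9am,11am,10am) (8am,9am,12pm,10am) (8am,9am,12pm,11am) (9am,8am,11am,9am) (9am,8am,11am,10am) (9am,8am,12pm,9am) (9am,8am,12pm,10am) (9am,8am,12pm,11am) (9am,9am,11am,10am) (9am,9am,12pm,10am) (9am,9am,12pm,11am) (10am,8am,11am,9am) (10am,8am,11am,10am) (10am,8am,12pm,9am) (10am,8am,12pm,10am) (10am,8am,12pm,11am) (10am,9am,11am,10am) (10am,9am,12pm,10am) (10am,9am,12pm,11am) (11am,8am,11am,9am) (11am,8am,11am,10am) (11am,8am,12pm,9am) (11am,8am,12pm,10am) (11am,8am,12pm,11am) (11am,9am,11am,10am) (11am,9am,12pm,10am) (11am,9am,12pm,11am) — 32.
Onboarding=11am: (8am,8am,12pm,9am) (8am,8am,12pm,10am) (8am,8am,12pm,11am) (8am,9am,12pm,10am) (8am,9am,12pm,11am) (8am,10am,12pm,11am) (9am,8am,12pm,9am) (9am,8am,12pm,10am) (9am,8am,12pm,11am) (9am,9am,12pm,10am) (9am,9am,12pm,11am) (9am,10am,12pm,11am) (10am,8am,12pm,9am) (10am,8am,12pm,10am) (10am,8am,12pm,11am) (10am,9am,12pm,10am) (10am,9am,12pm,11am) (10am,10am,12pm,11am) (11am,8am,12pm,9am) (11am,8am,12pm,10am) (11am,8am,12pm,11am) (11am,9am,12pm,10am) (11am,9am,12pm,11am) (11am,10am,12pm,11am) — 24.
Summing: 32 + 24 = 56.

56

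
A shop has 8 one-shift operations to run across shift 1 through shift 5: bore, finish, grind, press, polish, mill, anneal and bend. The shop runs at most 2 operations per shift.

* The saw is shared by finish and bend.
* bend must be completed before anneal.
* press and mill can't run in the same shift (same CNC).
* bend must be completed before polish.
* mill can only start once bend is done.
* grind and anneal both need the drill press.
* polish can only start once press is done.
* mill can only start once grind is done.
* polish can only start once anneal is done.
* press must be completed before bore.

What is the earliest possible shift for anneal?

shift 2

Precedence pushes anneal to at least shift 2; downstream work caps anneal at shift 4.
anneal at shift 2 is achievable: bend=shift 1, mill=shift 4, grind=shift 3, bore=shift 2, finish=shift 4, anneal=shift 2, polish=shift 3, press=shift 1.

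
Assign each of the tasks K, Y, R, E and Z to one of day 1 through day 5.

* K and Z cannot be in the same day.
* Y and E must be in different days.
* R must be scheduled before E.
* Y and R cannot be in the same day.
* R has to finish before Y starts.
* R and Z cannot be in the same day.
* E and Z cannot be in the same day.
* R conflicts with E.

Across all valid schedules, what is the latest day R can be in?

day 3

Downstream work caps R at day 4.
R at day 3 is achievable: Y=day 4; K=day 1; E=day 5; R=day 3; Z=day 2.
Nothing later works — the conflict constraints rule out every day after day 3.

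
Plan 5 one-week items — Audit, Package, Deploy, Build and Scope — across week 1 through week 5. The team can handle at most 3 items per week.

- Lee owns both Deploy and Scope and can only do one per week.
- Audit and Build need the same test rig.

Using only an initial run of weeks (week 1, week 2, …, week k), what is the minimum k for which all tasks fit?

2 weeks

With at most 3 per week and 5 tasks, at least 2 weeks are needed.
2 works (last occupied week: week 2): for example Deploy in week 1; Build in week 2; Audit in week 1; Package in week 1; Scope in week 2.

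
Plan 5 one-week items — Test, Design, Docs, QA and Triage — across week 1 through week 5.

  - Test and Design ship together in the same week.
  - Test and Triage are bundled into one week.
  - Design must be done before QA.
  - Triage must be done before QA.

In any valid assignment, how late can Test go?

Test must be in the same week as Design, which can't be after week 4, so Test is at most week 4.
Test at week 4 is achievable: Test -> week 4; Triage -> week 4; Design -> week 4; QA -> week 5; Docs -> week 1.

week 4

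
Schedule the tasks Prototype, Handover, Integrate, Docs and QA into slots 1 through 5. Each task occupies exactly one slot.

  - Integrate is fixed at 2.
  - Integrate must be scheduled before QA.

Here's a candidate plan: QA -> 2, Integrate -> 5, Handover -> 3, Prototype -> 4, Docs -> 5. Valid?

No — it violates: Integrate must be scheduled before QA

Integrate must be scheduled before QA — violated.
Integrate is fixed at 2 — violated.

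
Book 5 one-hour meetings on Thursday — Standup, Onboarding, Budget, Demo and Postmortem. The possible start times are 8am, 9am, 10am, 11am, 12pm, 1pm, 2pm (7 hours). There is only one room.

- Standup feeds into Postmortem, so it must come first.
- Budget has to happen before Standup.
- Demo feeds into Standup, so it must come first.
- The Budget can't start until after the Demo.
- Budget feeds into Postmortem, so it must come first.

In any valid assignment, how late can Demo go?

Downstream work caps Demo at 11am.
Demo at 11am is achievable: Demo in 11am; Postmortem in 2pm; Standup in 1pm; Onboarding in 8am; Budget in 12pm.

11am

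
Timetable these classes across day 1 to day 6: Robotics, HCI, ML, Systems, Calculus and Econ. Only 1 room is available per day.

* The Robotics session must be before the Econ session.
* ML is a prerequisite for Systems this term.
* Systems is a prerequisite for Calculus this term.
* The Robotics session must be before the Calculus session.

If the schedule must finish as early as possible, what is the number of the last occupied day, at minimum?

day 6

The precedence chain requires at least 3 distinct days.
With at most 1 per day and 6 classes, at least 6 days are needed.
6 works (last occupied day: day 6): for example HCI in day 6; Robotics in day 1; ML in day 2; Econ in day 5; Systems in day 3; Calculus in day 4.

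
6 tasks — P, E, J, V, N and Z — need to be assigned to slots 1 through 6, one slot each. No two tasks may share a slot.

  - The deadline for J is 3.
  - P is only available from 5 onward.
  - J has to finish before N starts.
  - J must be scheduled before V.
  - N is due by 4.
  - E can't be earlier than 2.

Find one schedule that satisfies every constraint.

V=4, P=5, E=3, N=2, J=1, Z=6

Checking: J(1) before N(2); J(1) before V(4); E=3 in [2,6]; N=2 in [1,4]; P=5 in [5,6]; J=1 in [1,3]; max 1 per slot (cap 1).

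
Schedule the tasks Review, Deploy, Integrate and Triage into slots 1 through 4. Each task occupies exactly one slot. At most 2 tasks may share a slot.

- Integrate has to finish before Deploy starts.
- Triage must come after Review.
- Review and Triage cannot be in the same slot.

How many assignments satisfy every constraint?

36

Splitting on Review: it can be 1 (18), 2 (12), 3 (6). Listing each branch's schedules as (Deploy, Integrate, Triage):
Review=1: (2,1,2) (2,1,3) (2,1,4) (3,1,2) (3,1,3) (3,1,4) (3,2,2) (3,2,3) (3,2,4) (4,1,2) (4,1,3) (4,1,4) (4,2,2) (4,2,3) (4,2,4) (4,3,2) (4,3,3) (4,3,4) — 18.
Review=2: (2,1,3) (2,1,4) (3,1,3) (3,1,4) (3,2,3) (3,2,4) (4,1,3) (4,1,4) (4,2,3) (4,2,4) (4,3,3) (4,3,4) — 12.
Review=3: (2,1,4) (3,1,4) (3,2,4) (4,1,4) (4,2,4) (4,3,4) — 6.
Summing: 18 + 12 + 6 = 36.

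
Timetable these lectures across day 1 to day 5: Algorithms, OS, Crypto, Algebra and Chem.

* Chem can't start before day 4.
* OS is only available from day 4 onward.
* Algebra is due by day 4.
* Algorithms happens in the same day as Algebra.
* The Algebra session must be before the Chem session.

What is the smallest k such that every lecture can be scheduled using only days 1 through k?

The precedence chain requires at least 2 distinct days.
OS can't be placed before day 4, so the schedule must run through at least day 4.
4 works (last occupied day: day 4): for example Algebra -> day 1; Crypto -> day 1; Algorithms -> day 1; Chem -> day 4; OS -> day 4.

4 days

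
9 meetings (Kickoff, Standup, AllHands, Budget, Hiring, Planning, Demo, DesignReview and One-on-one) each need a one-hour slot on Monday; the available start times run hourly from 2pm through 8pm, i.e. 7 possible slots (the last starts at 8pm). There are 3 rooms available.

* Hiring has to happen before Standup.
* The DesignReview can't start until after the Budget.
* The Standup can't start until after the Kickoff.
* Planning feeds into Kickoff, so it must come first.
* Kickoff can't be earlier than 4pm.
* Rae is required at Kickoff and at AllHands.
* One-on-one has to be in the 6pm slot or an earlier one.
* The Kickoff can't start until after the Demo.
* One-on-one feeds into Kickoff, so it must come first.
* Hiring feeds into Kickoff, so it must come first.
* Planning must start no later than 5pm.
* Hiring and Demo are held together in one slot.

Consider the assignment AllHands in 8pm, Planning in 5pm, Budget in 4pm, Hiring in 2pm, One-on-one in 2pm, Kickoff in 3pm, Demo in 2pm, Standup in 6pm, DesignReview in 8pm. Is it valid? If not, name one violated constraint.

No — it violates: Planning feeds into Kickoff, so it must come first

Hiring has to happen before Standup — holds.
There are 3 rooms available — holds.
The Kickoff can't start until after the Demo — holds.
One-on-one has to be in the 6pm slot or an earlier one — holds.
Kickoff can't be earlier than 4pm — violated.
The Standup can't start until after the Kickoff — holds.
Planning feeds into Kickoff, so it must come first — violated.
Rae is required at Kickoff and at AllHands — holds.
The DesignReview can't start until after the Budget — holds.
Planning must start no later than 5pm — holds.
One-on-one feeds into Kickoff, so it must come first — holds.
Hiring and Demo are held together in one slot — holds.
Hiring feeds into Kickoff, so it must come first — holds.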